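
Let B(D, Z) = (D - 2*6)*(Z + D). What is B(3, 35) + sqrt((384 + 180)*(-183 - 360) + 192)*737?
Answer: -342 + 1474*I*sqrt(76515) ≈ -342.0 + 4.0773e+5*I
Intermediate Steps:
B(D, Z) = (-12 + D)*(D + Z) (B(D, Z) = (D - 12)*(D + Z) = (-12 + D)*(D + Z))
B(3, 35) + sqrt((384 + 180)*(-183 - 360) + 192)*737 = (3**2 - 12*3 - 12*35 + 3*35) + sqrt((384 + 180)*(-183 - 360) + 192)*737 = (9 - 36 - 420 + 105) + sqrt(564*(-543) + 192)*737 = -342 + sqrt(-306252 + 192)*737 = -342 + sqrt(-306060)*737 = -342 + (2*I*sqrt(76515))*737 = -342 + 1474*I*sqrt(76515)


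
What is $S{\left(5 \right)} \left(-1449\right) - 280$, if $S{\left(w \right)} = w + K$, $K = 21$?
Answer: $-37954$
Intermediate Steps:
$S{\left(w \right)} = 21 + w$ ($S{\left(w \right)} = w + 21 = 21 + w$)
$S{\left(5 \right)} \left(-1449\right) - 280 = \left(21 + 5\right) \left(-1449\right) - 280 = 26 \left(-1449\right) - 280 = -37674 - 280 = -37954$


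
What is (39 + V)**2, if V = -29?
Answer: 100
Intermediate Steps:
(39 + V)**2 = (39 - 29)**2 = 10**2 = 100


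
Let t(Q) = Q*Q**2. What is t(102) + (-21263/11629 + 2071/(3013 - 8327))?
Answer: 65578809464007/61796506 ≈ 1.0612e+6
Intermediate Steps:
t(Q) = Q**3
t(102) + (-21263/11629 + 2071/(3013 - 8327)) = 102**3 + (-21263/11629 + 2071/(3013 - 8327)) = 1061208 + (-21263*1/11629 + 2071/(-5314)) = 1061208 + (-21263/11629 + 2071*(-1/5314)) = 1061208 + (-21263/11629 - 2071/5314) = 1061208 - 137075241/61796506 = 65578809464007/61796506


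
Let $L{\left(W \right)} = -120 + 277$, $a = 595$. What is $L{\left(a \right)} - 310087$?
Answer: $-309930$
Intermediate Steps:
$L{\left(W \right)} = 157$
$L{\left(a \right)} - 310087 = 157 - 310087 = -309930$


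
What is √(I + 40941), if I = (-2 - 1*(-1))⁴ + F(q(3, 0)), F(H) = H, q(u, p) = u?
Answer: √40945 ≈ 202.35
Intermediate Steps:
I = 4 (I = (-2 - 1*(-1))⁴ + 3 = (-2 + 1)⁴ + 3 = (-1)⁴ + 3 = 1 + 3 = 4)
√(I + 40941) = √(4 + 40941) = √40945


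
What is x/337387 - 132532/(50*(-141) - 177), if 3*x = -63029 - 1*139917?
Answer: 44225676970/2438295849 ≈ 18.138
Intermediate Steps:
x = -202946/3 (x = (-63029 - 1*139917)/3 = (-63029 - 139917)/3 = (1/3)*(-202946) = -202946/3 ≈ -67649.)
x/337387 - 132532/(50*(-141) - 177) = -202946/3/337387 - 132532/(50*(-141) - 177) = -202946/3*1/337387 - 132532/(-7050 - 177) = -202946/1012161 - 132532/(-7227) = -202946/1012161 - 132532*(-1/7227) = -202946/1012161 + 132532/7227 = 44225676970/2438295849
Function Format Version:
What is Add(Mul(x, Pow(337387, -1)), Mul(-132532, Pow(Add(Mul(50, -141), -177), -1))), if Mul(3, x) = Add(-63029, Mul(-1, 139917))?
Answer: Rational(44225676970, 2438295849) ≈ 18.138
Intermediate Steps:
x = Rational(-202946, 3) (x = Mul(Rational(1, 3), Add(-63029, Mul(-1, 139917))) = Mul(Rational(1, 3), Add(-63029, -139917)) = Mul(Rational(1, 3), -202946) = Rational(-202946, 3) ≈ -67649.)
Add(Mul(x, Pow(337387, -1)), Mul(-132532, Pow(Add(Mul(50, -141), -177), -1))) = Add(Mul(Rational(-202946, 3), Pow(337387, -1)), Mul(-132532, Pow(Add(Mul(50, -141), -177), -1))) = Add(Mul(Rational(-202946, 3), Rational(1, 337387)), Mul(-132532, Pow(Add(-7050, -177), -1))) = Add(Rational(-202946, 1012161), Mul(-132532, Pow(-7227, -1))) = Add(Rational(-202946, 1012161), Mul(-132532, Rational(-1, 7227))) = Add(Rational(-202946, 1012161), Rational(132532, 7227)) = Rational(44225676970, 2438295849)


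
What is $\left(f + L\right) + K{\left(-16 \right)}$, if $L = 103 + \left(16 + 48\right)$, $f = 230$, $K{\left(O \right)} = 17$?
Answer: $414$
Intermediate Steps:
$L = 167$ ($L = 103 + 64 = 167$)
$\left(f + L\right) + K{\left(-16 \right)} = \left(230 + 167\right) + 17 = 397 + 17 = 414$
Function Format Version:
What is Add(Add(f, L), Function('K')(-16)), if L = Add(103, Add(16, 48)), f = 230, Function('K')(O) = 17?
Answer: 414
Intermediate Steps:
L = 167 (L = Add(103, 64) = 167)
Add(Add(f, L), Function('K')(-16)) = Add(Add(230, 167), 17) = Add(397, 17) = 414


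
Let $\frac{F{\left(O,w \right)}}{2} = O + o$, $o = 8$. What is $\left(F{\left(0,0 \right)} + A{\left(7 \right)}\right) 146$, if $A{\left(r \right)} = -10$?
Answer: $876$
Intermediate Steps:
$F{\left(O,w \right)} = 16 + 2 O$ ($F{\left(O,w \right)} = 2 \left(O + 8\right) = 2 \left(8 + O\right) = 16 + 2 O$)
$\left(F{\left(0,0 \right)} + A{\left(7 \right)}\right) 146 = \left(\left(16 + 2 \cdot 0\right) - 10\right) 146 = \left(\left(16 + 0\right) - 10\right) 146 = \left(16 - 10\right) 146 = 6 \cdot 146 = 876$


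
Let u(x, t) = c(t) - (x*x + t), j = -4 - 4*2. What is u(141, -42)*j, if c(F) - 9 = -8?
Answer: 238056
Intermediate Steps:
c(F) = 1 (c(F) = 9 - 8 = 1)
j = -12 (j = -4 - 8 = -12)
u(x, t) = 1 - t - x² (u(x, t) = 1 - (x*x + t) = 1 - (x² + t) = 1 - (t + x²) = 1 + (-t - x²) = 1 - t - x²)
u(141, -42)*j = (1 - 1*(-42) - 1*141²)*(-12) = (1 + 42 - 1*19881)*(-12) = (1 + 42 - 19881)*(-12) = -19838*(-12) = 238056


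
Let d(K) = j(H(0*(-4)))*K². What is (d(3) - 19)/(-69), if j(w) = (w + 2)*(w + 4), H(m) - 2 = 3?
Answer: -548/69 ≈ -7.9420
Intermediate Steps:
H(m) = 5 (H(m) = 2 + 3 = 5)
j(w) = (2 + w)*(4 + w)
d(K) = 63*K² (d(K) = (8 + 5² + 6*5)*K² = (8 + 25 + 30)*K² = 63*K²)
(d(3) - 19)/(-69) = (63*3² - 19)/(-69) = (63*9 - 19)*(-1/69) = (567 - 19)*(-1/69) = 548*(-1/69) = -548/69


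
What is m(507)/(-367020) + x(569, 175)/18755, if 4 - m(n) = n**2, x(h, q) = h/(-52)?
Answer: 3130960904/4474249065 ≈ 0.69977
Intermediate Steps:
x(h, q) = -h/52 (x(h, q) = h*(-1/52) = -h/52)
m(n) = 4 - n**2
m(507)/(-367020) + x(569, 175)/18755 = (4 - 1*507**2)/(-367020) - 1/52*569/18755 = (4 - 1*257049)*(-1/367020) - 569/52*1/18755 = (4 - 257049)*(-1/367020) - 569/975260 = -257045*(-1/367020) - 569/975260 = 51409/73404 - 569/975260 = 3130960904/4474249065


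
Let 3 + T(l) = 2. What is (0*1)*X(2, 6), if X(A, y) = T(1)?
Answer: 0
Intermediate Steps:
T(l) = -1 (T(l) = -3 + 2 = -1)
X(A, y) = -1
(0*1)*X(2, 6) = (0*1)*(-1) = 0*(-1) = 0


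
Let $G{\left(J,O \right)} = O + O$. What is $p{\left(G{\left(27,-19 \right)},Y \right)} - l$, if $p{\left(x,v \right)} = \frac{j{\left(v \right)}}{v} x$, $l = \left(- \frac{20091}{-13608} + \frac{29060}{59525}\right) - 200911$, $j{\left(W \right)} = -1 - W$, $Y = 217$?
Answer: $\frac{336392358099713}{1674033480} \approx 2.0095 \cdot 10^{5}$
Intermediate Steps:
$G{\left(J,O \right)} = 2 O$
$l = - \frac{10849304892863}{54001080}$ ($l = \left(\left(-20091\right) \left(- \frac{1}{13608}\right) + 29060 \cdot \frac{1}{59525}\right) - 200911 = \left(\frac{6697}{4536} + \frac{5812}{11905}\right) - 200911 = \frac{106091017}{54001080} - 200911 = - \frac{10849304892863}{54001080} \approx -2.0091 \cdot 10^{5}$)
$p{\left(x,v \right)} = \frac{x \left(-1 - v\right)}{v}$ ($p{\left(x,v \right)} = \frac{-1 - v}{v} x = \frac{x \left(-1 - v\right)}{v}$)
$p{\left(G{\left(27,-19 \right)},Y \right)} - l = \left(- 2 \left(-19\right) - \frac{2 \left(-19\right)}{217}\right) - - \frac{10849304892863}{54001080} = \left(\left(-1\right) \left(-38\right) - \left(-38\right) \frac{1}{217}\right) + \frac{10849304892863}{54001080} = \left(38 + \frac{38}{217}\right) + \frac{10849304892863}{54001080} = \frac{8284}{217} + \frac{10849304892863}{54001080} = \frac{336392358099713}{1674033480}$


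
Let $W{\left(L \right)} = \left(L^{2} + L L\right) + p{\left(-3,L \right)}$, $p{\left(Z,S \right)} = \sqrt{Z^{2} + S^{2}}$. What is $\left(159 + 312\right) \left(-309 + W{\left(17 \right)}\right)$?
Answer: $126699 + 471 \sqrt{298} \approx 1.3483 \cdot 10^{5}$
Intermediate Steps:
$p{\left(Z,S \right)} = \sqrt{S^{2} + Z^{2}}$
$W{\left(L \right)} = \sqrt{9 + L^{2}} + 2 L^{2}$ ($W{\left(L \right)} = \left(L^{2} + L L\right) + \sqrt{L^{2} + \left(-3\right)^{2}} = \left(L^{2} + L^{2}\right) + \sqrt{L^{2} + 9} = 2 L^{2} + \sqrt{9 + L^{2}} = \sqrt{9 + L^{2}} + 2 L^{2}$)
$\left(159 + 312\right) \left(-309 + W{\left(17 \right)}\right) = \left(159 + 312\right) \left(-309 + \left(\sqrt{9 + 17^{2}} + 2 \cdot 17^{2}\right)\right) = 471 \left(-309 + \left(\sqrt{9 + 289} + 2 \cdot 289\right)\right) = 471 \left(-309 + \left(\sqrt{298} + 578\right)\right) = 471 \left(-309 + \left(578 + \sqrt{298}\right)\right) = 471 \left(269 + \sqrt{298}\right) = 126699 + 471 \sqrt{298}$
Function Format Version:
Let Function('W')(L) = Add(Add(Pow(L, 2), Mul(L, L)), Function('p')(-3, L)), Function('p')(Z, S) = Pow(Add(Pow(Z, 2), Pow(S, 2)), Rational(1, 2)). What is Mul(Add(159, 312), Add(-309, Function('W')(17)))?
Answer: Add(126699, Mul(471, Pow(298, Rational(1, 2)))) ≈ 1.3483e+5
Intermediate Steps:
Function('p')(Z, S) = Pow(Add(Pow(S, 2), Pow(Z, 2)), Rational(1, 2))
Function('W')(L) = Add(Pow(Add(9, Pow(L, 2)), Rational(1, 2)), Mul(2, Pow(L, 2))) (Function('W')(L) = Add(Add(Pow(L, 2), Mul(L, L)), Pow(Add(Pow(L, 2), Pow(-3, 2)), Rational(1, 2))) = Add(Add(Pow(L, 2), Pow(L, 2)), Pow(Add(Pow(L, 2), 9), Rational(1, 2))) = Add(Mul(2, Pow(L, 2)), Pow(Add(9, Pow(L, 2)), Rational(1, 2))) = Add(Pow(Add(9, Pow(L, 2)), Rational(1, 2)), Mul(2, Pow(L, 2))))
Mul(Add(159, 312), Add(-309, Function('W')(17))) = Mul(Add(159, 312), Add(-309, Add(Pow(Add(9, Pow(17, 2)), Rational(1, 2)), Mul(2, Pow(17, 2))))) = Mul(471, Add(-309, Add(Pow(Add(9, 289), Rational(1, 2)), Mul(2, 289)))) = Mul(471, Add(-309, Add(Pow(298, Rational(1, 2)), 578))) = Mul(471, Add(-309, Add(578, Pow(298, Rational(1, 2))))) = Mul(471, Add(269, Pow(298, Rational(1, 2)))) = Add(126699, Mul(471, Pow(298, Rational(1, 2))))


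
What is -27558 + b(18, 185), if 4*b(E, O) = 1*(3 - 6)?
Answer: -110235/4 ≈ -27559.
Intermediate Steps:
b(E, O) = -3/4 (b(E, O) = (1*(3 - 6))/4 = (1*(-3))/4 = (1/4)*(-3) = -3/4)
-27558 + b(18, 185) = -27558 - 3/4 = -110235/4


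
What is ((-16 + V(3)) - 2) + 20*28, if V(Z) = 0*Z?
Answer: 542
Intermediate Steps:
V(Z) = 0
((-16 + V(3)) - 2) + 20*28 = ((-16 + 0) - 2) + 20*28 = (-16 - 2) + 560 = -18 + 560 = 542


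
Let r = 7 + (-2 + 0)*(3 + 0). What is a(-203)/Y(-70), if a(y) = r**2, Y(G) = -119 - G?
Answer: -1/49 ≈ -0.020408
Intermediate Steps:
r = 1 (r = 7 - 2*3 = 7 - 6 = 1)
a(y) = 1 (a(y) = 1**2 = 1)
a(-203)/Y(-70) = 1/(-119 - 1*(-70)) = 1/(-119 + 70) = 1/(-49) = 1*(-1/49) = -1/49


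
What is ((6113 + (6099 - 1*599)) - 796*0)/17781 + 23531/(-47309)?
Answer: 43664902/280400443 ≈ 0.15572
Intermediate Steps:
((6113 + (6099 - 1*599)) - 796*0)/17781 + 23531/(-47309) = ((6113 + (6099 - 599)) - 1*0)*(1/17781) + 23531*(-1/47309) = ((6113 + 5500) + 0)*(1/17781) - 23531/47309 = (11613 + 0)*(1/17781) - 23531/47309 = 11613*(1/17781) - 23531/47309 = 3871/5927 - 23531/47309 = 43664902/280400443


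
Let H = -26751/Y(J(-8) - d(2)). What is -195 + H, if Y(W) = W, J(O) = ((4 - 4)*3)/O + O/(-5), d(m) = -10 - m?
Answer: -147015/68 ≈ -2162.0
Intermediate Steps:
J(O) = -O/5 (J(O) = (0*3)/O + O*(-⅕) = 0/O - O/5 = 0 - O/5 = -O/5)
H = -133755/68 (H = -26751/(-⅕*(-8) - (-10 - 1*2)) = -26751/(8/5 - (-10 - 2)) = -26751/(8/5 - 1*(-12)) = -26751/(8/5 + 12) = -26751/68/5 = -26751*5/68 = -133755/68 ≈ -1967.0)
-195 + H = -195 - 133755/68 = -147015/68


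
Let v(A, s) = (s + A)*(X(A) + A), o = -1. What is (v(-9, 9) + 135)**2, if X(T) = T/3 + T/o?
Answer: 18225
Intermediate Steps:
X(T) = -2*T/3 (X(T) = T/3 + T/(-1) = T*(1/3) + T*(-1) = T/3 - T = -2*T/3)
v(A, s) = A*(A + s)/3 (v(A, s) = (s + A)*(-2*A/3 + A) = (A + s)*(A/3) = A*(A + s)/3)
(v(-9, 9) + 135)**2 = ((1/3)*(-9)*(-9 + 9) + 135)**2 = ((1/3)*(-9)*0 + 135)**2 = (0 + 135)**2 = 135**2 = 18225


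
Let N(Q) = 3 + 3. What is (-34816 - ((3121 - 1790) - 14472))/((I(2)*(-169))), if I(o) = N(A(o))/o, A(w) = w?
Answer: 7225/169 ≈ 42.751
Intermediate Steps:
N(Q) = 6
I(o) = 6/o
(-34816 - ((3121 - 1790) - 14472))/((I(2)*(-169))) = (-34816 - ((3121 - 1790) - 14472))/(((6/2)*(-169))) = (-34816 - (1331 - 14472))/(((6*(½))*(-169))) = (-34816 - 1*(-13141))/((3*(-169))) = (-34816 + 13141)/(-507) = -21675*(-1/507) = 7225/169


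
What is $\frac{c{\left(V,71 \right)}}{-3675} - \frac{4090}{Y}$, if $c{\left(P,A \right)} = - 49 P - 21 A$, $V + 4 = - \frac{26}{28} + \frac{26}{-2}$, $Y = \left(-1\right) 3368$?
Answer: $\frac{6977}{5052} \approx 1.381$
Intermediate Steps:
$Y = -3368$
$V = - \frac{251}{14}$ ($V = -4 + \left(- \frac{26}{28} + \frac{26}{-2}\right) = -4 + \left(\left(-26\right) \frac{1}{28} + 26 \left(- \frac{1}{2}\right)\right) = -4 - \frac{195}{14} = - \frac{251}{14} \approx -17.929$)
$\frac{c{\left(V,71 \right)}}{-3675} - \frac{4090}{Y} = \frac{\left(-49\right) \left(- \frac{251}{14}\right) - 1491}{-3675} - \frac{4090}{-3368} = \left(\frac{1757}{2} - 1491\right) \left(- \frac{1}{3675}\right) - - \frac{2045}{1684} = \left(- \frac{1225}{2}\right) \left(- \frac{1}{3675}\right) + \frac{2045}{1684} = \frac{1}{6} + \frac{2045}{1684} = \frac{6977}{5052}$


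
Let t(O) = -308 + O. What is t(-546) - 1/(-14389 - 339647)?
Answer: -302346743/354036 ≈ -854.00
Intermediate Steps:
t(-546) - 1/(-14389 - 339647) = (-308 - 546) - 1/(-14389 - 339647) = -854 - 1/(-354036) = -854 - 1*(-1/354036) = -854 + 1/354036 = -302346743/354036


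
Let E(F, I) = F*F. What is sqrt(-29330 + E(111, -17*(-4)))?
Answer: I*sqrt(17009) ≈ 130.42*I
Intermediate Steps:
E(F, I) = F**2
sqrt(-29330 + E(111, -17*(-4))) = sqrt(-29330 + 111**2) = sqrt(-29330 + 12321) = sqrt(-17009) = I*sqrt(17009)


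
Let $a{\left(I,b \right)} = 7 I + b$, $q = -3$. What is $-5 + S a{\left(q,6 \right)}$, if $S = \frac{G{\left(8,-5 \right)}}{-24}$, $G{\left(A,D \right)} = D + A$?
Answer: $- \frac{25}{8} \approx -3.125$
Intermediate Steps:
$a{\left(I,b \right)} = b + 7 I$
$G{\left(A,D \right)} = A + D$
$S = - \frac{1}{8}$ ($S = \frac{8 - 5}{-24} = 3 \left(- \frac{1}{24}\right) = - \frac{1}{8} \approx -0.125$)
$-5 + S a{\left(q,6 \right)} = -5 - \frac{6 + 7 \left(-3\right)}{8} = -5 - \frac{6 - 21}{8} = -5 - - \frac{15}{8} = -5 + \frac{15}{8} = - \frac{25}{8}$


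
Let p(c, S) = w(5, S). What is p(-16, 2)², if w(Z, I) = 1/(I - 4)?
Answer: ¼ ≈ 0.25000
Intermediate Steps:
w(Z, I) = 1/(-4 + I)
p(c, S) = 1/(-4 + S)
p(-16, 2)² = (1/(-4 + 2))² = (1/(-2))² = (-½)² = ¼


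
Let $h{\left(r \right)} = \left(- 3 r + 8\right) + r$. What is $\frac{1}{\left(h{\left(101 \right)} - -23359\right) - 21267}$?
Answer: $\frac{1}{1898} \approx 0.00052687$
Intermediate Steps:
$h{\left(r \right)} = 8 - 2 r$ ($h{\left(r \right)} = \left(8 - 3 r\right) + r = 8 - 2 r$)
$\frac{1}{\left(h{\left(101 \right)} - -23359\right) - 21267} = \frac{1}{\left(\left(8 - 202\right) - -23359\right) - 21267} = \frac{1}{\left(\left(8 - 202\right) + 23359\right) - 21267} = \frac{1}{\left(-194 + 23359\right) - 21267} = \frac{1}{23165 - 21267} = \frac{1}{1898}$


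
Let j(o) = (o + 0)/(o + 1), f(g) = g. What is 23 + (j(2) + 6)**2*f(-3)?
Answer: -331/3 ≈ -110.33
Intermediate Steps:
j(o) = o/(1 + o)
23 + (j(2) + 6)**2*f(-3) = 23 + (2/(1 + 2) + 6)**2*(-3) = 23 + (2/3 + 6)**2*(-3) = 23 + (20/3)**2*(-3) = 23 + (400/9)*(-3) = 23 - 400/3 = -331/3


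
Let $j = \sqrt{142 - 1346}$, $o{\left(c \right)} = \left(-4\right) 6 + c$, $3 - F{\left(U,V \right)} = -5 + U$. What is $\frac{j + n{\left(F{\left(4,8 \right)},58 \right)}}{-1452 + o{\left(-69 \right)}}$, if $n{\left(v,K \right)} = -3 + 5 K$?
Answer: $- \frac{287}{1545} - \frac{2 i \sqrt{301}}{1545} \approx -0.18576 - 0.022459 i$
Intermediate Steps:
$F{\left(U,V \right)} = 8 - U$ ($F{\left(U,V \right)} = 3 - \left(-5 + U\right) = 8 - U$)
$o{\left(c \right)} = -24 + c$
$j = 2 i \sqrt{301}$ ($j = \sqrt{-1204} = 2 i \sqrt{301} \approx 34.699 i$)
$\frac{j + n{\left(F{\left(4,8 \right)},58 \right)}}{-1452 + o{\left(-69 \right)}} = \frac{2 i \sqrt{301} + \left(-3 + 5 \cdot 58\right)}{-1452 - 93} = \frac{2 i \sqrt{301} + \left(-3 + 290\right)}{-1452 - 93} = \frac{2 i \sqrt{301} + 287}{-1545} = \left(287 + 2 i \sqrt{301}\right) \left(- \frac{1}{1545}\right) = - \frac{287}{1545} - \frac{2 i \sqrt{301}}{1545}$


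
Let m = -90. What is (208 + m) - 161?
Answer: -43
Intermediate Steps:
(208 + m) - 161 = (208 - 90) - 161 = 118 - 161 = -43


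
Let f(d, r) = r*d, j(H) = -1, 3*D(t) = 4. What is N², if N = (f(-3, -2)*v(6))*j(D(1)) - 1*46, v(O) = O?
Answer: 6724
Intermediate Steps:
D(t) = 4/3 (D(t) = (⅓)*4 = 4/3)
f(d, r) = d*r
N = -82 (N = (-3*(-2)*6)*(-1) - 1*46 = (6*6)*(-1) - 46 = 36*(-1) - 46 = -36 - 46 = -82)
N² = (-82)² = 6724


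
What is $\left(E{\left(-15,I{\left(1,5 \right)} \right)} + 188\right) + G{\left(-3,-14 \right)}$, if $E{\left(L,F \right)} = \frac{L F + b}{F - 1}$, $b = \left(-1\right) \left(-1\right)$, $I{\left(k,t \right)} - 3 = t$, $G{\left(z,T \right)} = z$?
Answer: $168$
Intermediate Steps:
$I{\left(k,t \right)} = 3 + t$
$b = 1$
$E{\left(L,F \right)} = \frac{1 + F L}{-1 + F}$ ($E{\left(L,F \right)} = \frac{L F + 1}{F - 1} = \frac{F L + 1}{-1 + F} = \frac{1 + F L}{-1 + F}$)
$\left(E{\left(-15,I{\left(1,5 \right)} \right)} + 188\right) + G{\left(-3,-14 \right)} = \left(\frac{1 + \left(3 + 5\right) \left(-15\right)}{-1 + \left(3 + 5\right)} + 188\right) - 3 = \left(\frac{1 + 8 \left(-15\right)}{-1 + 8} + 188\right) - 3 = \left(\frac{1 - 120}{7} + 188\right) - 3 = \left(\frac{1}{7} \left(-119\right) + 188\right) - 3 = \left(-17 + 188\right) - 3 = 171 - 3 = 168$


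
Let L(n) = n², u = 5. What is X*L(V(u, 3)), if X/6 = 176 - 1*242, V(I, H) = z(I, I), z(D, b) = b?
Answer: -9900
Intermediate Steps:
V(I, H) = I
X = -396 (X = 6*(176 - 1*242) = 6*(176 - 242) = 6*(-66) = -396)
X*L(V(u, 3)) = -396*5² = -396*25 = -9900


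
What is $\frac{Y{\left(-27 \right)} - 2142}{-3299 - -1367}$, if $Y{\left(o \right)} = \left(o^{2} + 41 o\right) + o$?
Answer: $\frac{849}{644} \approx 1.3183$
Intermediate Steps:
$Y{\left(o \right)} = o^{2} + 42 o$
$\frac{Y{\left(-27 \right)} - 2142}{-3299 - -1367} = \frac{- 27 \left(42 - 27\right) - 2142}{-3299 - -1367} = \frac{\left(-27\right) 15 - 2142}{-3299 + \left(-1074 + 2441\right)} = \frac{-405 - 2142}{-3299 + 1367} = - \frac{2547}{-1932} = \left(-2547\right) \left(- \frac{1}{1932}\right) = \frac{849}{644}$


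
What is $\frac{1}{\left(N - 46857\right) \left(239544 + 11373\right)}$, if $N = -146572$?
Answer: $- \frac{1}{48534624393} \approx -2.0604 \cdot 10^{-11}$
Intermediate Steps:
$\frac{1}{\left(N - 46857\right) \left(239544 + 11373\right)} = \frac{1}{\left(-146572 - 46857\right) \left(239544 + 11373\right)} = \frac{1}{\left(-193429\right) 250917} = \frac{1}{-48534624393} = - \frac{1}{48534624393}$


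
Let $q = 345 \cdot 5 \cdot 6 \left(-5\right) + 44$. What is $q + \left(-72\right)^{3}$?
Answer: $-424954$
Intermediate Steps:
$q = -51706$ ($q = 345 \cdot 30 \left(-5\right) + 44 = 345 \left(-150\right) + 44 = -51750 + 44 = -51706$)
$q + \left(-72\right)^{3} = -51706 + \left(-72\right)^{3} = -51706 - 373248 = -424954$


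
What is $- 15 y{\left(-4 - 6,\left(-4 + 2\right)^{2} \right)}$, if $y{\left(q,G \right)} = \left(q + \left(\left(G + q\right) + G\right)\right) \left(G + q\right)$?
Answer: $-1080$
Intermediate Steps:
$y{\left(q,G \right)} = \left(G + q\right) \left(2 G + 2 q\right)$ ($y{\left(q,G \right)} = \left(q + \left(q + 2 G\right)\right) \left(G + q\right) = \left(2 G + 2 q\right) \left(G + q\right) = \left(G + q\right) \left(2 G + 2 q\right)$)
$- 15 y{\left(-4 - 6,\left(-4 + 2\right)^{2} \right)} = - 15 \left(2 \left(\left(-4 + 2\right)^{2}\right)^{2} + 2 \left(-4 - 6\right)^{2} + 4 \left(-4 + 2\right)^{2} \left(-4 - 6\right)\right) = - 15 \left(2 \left(\left(-2\right)^{2}\right)^{2} + 2 \left(-4 - 6\right)^{2} + 4 \left(-2\right)^{2} \left(-4 - 6\right)\right) = - 15 \left(2 \cdot 4^{2} + 2 \left(-10\right)^{2} + 4 \cdot 4 \left(-10\right)\right) = - 15 \left(2 \cdot 16 + 2 \cdot 100 - 160\right) = - 15 \left(32 + 200 - 160\right) = \left(-15\right) 72 = -1080$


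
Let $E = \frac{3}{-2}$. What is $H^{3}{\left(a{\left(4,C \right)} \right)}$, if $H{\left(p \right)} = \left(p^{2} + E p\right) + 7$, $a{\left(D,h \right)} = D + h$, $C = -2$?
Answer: $512$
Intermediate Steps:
$E = - \frac{3}{2}$ ($E = 3 \left(- \frac{1}{2}\right) = - \frac{3}{2} \approx -1.5$)
$H{\left(p \right)} = 7 + p^{2} - \frac{3 p}{2}$ ($H{\left(p \right)} = \left(p^{2} - \frac{3 p}{2}\right) + 7 = 7 + p^{2} - \frac{3 p}{2}$)
$H^{3}{\left(a{\left(4,C \right)} \right)} = \left(7 + \left(4 - 2\right)^{2} - \frac{3 \left(4 - 2\right)}{2}\right)^{3} = \left(7 + 2^{2} - 3\right)^{3} = \left(7 + 4 - 3\right)^{3} = 8^{3} = 512$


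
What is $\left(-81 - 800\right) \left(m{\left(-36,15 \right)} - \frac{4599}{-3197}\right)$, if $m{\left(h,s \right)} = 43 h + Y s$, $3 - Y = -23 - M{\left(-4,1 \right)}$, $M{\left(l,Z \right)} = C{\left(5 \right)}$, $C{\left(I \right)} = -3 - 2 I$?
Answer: $\frac{3806749902}{3197} \approx 1.1907 \cdot 10^{6}$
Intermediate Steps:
$M{\left(l,Z \right)} = -13$ ($M{\left(l,Z \right)} = -3 - 10 = -13$)
$Y = 13$ ($Y = 3 - \left(-23 - -13\right) = 3 - \left(-23 + 13\right) = 3 - -10 = 3 + 10 = 13$)
$m{\left(h,s \right)} = 13 s + 43 h$ ($m{\left(h,s \right)} = 43 h + 13 s = 13 s + 43 h$)
$\left(-81 - 800\right) \left(m{\left(-36,15 \right)} - \frac{4599}{-3197}\right) = \left(-81 - 800\right) \left(\left(13 \cdot 15 + 43 \left(-36\right)\right) - \frac{4599}{-3197}\right) = - 881 \left(\left(195 - 1548\right) - - \frac{4599}{3197}\right) = - 881 \left(-1353 + \frac{4599}{3197}\right) = \left(-881\right) \left(- \frac{4320942}{3197}\right) = \frac{3806749902}{3197}$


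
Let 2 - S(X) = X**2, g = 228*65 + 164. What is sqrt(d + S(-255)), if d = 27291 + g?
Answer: 22*I*sqrt(47) ≈ 150.82*I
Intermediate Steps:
g = 14984 (g = 14820 + 164 = 14984)
S(X) = 2 - X**2
d = 42275 (d = 27291 + 14984 = 42275)
sqrt(d + S(-255)) = sqrt(42275 + (2 - 1*(-255)**2)) = sqrt(42275 + (2 - 1*65025)) = sqrt(42275 + (2 - 65025)) = sqrt(42275 - 65023) = sqrt(-22748) = 22*I*sqrt(47)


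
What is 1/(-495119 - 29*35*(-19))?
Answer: -1/475834 ≈ -2.1016e-6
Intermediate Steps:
1/(-495119 - 29*35*(-19)) = 1/(-495119 - 1015*(-19)) = 1/(-495119 + 19285) = 1/(-475834) = -1/475834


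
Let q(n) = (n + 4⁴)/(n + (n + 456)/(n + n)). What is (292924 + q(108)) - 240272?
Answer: 104836684/1991 ≈ 52655.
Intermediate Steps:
q(n) = (256 + n)/(n + (456 + n)/(2*n)) (q(n) = (n + 256)/(n + (456 + n)/((2*n))) = (256 + n)/(n + (456 + n)*(1/(2*n))) = (256 + n)/(n + (456 + n)/(2*n)))
(292924 + q(108)) - 240272 = (292924 + 2*108*(256 + 108)/(456 + 108 + 2*108²)) - 240272 = (292924 + 2*108*364/(456 + 108 + 2*11664)) - 240272 = (292924 + 2*108*364/(456 + 108 + 23328)) - 240272 = (292924 + 2*108*364/23892) - 240272 = (292924 + 2*108*(1/23892)*364) - 240272 = (292924 + 6552/1991) - 240272 = 583218236/1991 - 240272 = 104836684/1991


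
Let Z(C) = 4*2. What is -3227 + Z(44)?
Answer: -3219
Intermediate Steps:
Z(C) = 8
-3227 + Z(44) = -3227 + 8 = -3219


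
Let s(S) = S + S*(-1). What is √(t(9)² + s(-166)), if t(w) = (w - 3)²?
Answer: 36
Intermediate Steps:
t(w) = (-3 + w)²
s(S) = 0 (s(S) = S - S = 0)
√(t(9)² + s(-166)) = √(((-3 + 9)²)² + 0) = √((6²)² + 0) = √(36² + 0) = √(1296 + 0) = √1296 = 36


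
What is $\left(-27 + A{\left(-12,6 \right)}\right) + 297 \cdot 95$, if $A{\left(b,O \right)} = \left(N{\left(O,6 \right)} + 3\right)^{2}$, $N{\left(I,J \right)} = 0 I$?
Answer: $28197$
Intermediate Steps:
$N{\left(I,J \right)} = 0$
$A{\left(b,O \right)} = 9$ ($A{\left(b,O \right)} = \left(0 + 3\right)^{2} = 3^{2} = 9$)
$\left(-27 + A{\left(-12,6 \right)}\right) + 297 \cdot 95 = \left(-27 + 9\right) + 297 \cdot 95 = -18 + 28215 = 28197$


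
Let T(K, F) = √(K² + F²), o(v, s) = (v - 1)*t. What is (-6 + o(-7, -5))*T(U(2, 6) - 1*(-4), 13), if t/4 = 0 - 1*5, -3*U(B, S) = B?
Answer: 154*√1621/3 ≈ 2066.8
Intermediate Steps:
U(B, S) = -B/3
t = -20 (t = 4*(0 - 1*5) = 4*(0 - 5) = 4*(-5) = -20)
o(v, s) = 20 - 20*v (o(v, s) = (v - 1)*(-20) = (-1 + v)*(-20) = 20 - 20*v)
T(K, F) = √(F² + K²)
(-6 + o(-7, -5))*T(U(2, 6) - 1*(-4), 13) = (-6 + (20 - 20*(-7)))*√(13² + (-⅓*2 - 1*(-4))²) = (-6 + (20 + 140))*√(169 + (-⅔ + 4)²) = (-6 + 160)*√(169 + (10/3)²) = 154*√(169 + 100/9) = 154*√(1621/9) = 154*(√1621/3) = 154*√1621/3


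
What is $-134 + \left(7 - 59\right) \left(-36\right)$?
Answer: $1738$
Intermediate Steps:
$-134 + \left(7 - 59\right) \left(-36\right) = -134 - -1872 = -134 + 1872 = 1738$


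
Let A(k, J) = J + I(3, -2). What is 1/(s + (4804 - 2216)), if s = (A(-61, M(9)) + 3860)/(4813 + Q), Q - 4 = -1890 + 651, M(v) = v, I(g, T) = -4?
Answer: 3578/9263729 ≈ 0.00038624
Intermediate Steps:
Q = -1235 (Q = 4 + (-1890 + 651) = 4 - 1239 = -1235)
A(k, J) = -4 + J (A(k, J) = J - 4 = -4 + J)
s = 3865/3578 (s = ((-4 + 9) + 3860)/(4813 - 1235) = (5 + 3860)/3578 = 3865*(1/3578) = 3865/3578 ≈ 1.0802)
1/(s + (4804 - 2216)) = 1/(3865/3578 + (4804 - 2216)) = 1/(3865/3578 + 2588) = 1/(9263729/3578) = 3578/9263729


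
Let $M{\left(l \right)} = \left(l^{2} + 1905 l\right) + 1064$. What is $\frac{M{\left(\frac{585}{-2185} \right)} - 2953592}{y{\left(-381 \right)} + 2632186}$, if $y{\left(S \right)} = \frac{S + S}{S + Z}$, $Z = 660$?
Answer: $- \frac{13111574930496}{11686970704909} \approx -1.1219$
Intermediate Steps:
$y{\left(S \right)} = \frac{2 S}{660 + S}$ ($y{\left(S \right)} = \frac{S + S}{S + 660} = \frac{2 S}{660 + S}$)
$M{\left(l \right)} = 1064 + l^{2} + 1905 l$
$\frac{M{\left(\frac{585}{-2185} \right)} - 2953592}{y{\left(-381 \right)} + 2632186} = \frac{\left(1064 + \left(\frac{585}{-2185}\right)^{2} + 1905 \frac{585}{-2185}\right) - 2953592}{2 \left(-381\right) \frac{1}{660 - 381} + 2632186} = \frac{\left(1064 + \left(585 \left(- \frac{1}{2185}\right)\right)^{2} + 1905 \cdot 585 \left(- \frac{1}{2185}\right)\right) - 2953592}{2 \left(-381\right) \frac{1}{279} + 2632186} = \frac{\left(1064 + \left(- \frac{117}{437}\right)^{2} + 1905 \left(- \frac{117}{437}\right)\right) - 2953592}{2 \left(-381\right) \frac{1}{279} + 2632186} = \frac{\left(1064 + \frac{13689}{190969} - \frac{222885}{437}\right) - 2953592}{- \frac{254}{93} + 2632186} = \frac{\frac{105803960}{190969} - 2953592}{\frac{244793044}{93}} = \left(- \frac{563938706688}{190969}\right) \frac{93}{244793044} = - \frac{13111574930496}{11686970704909}$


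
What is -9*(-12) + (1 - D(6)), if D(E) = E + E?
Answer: 97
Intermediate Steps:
D(E) = 2*E
-9*(-12) + (1 - D(6)) = -9*(-12) + (1 - 2*6) = 108 + (1 - 1*12) = 108 + (1 - 12) = 108 - 11 = 97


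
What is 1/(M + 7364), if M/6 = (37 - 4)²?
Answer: 1/13898 ≈ 7.1953e-5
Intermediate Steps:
M = 6534 (M = 6*(37 - 4)² = 6*33² = 6*1089 = 6534)
1/(M + 7364) = 1/(6534 + 7364) = 1/13898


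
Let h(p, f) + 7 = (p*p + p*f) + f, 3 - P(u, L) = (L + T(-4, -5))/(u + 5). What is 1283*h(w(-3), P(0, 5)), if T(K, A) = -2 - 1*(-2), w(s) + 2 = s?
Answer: 12830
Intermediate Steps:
w(s) = -2 + s
T(K, A) = 0 (T(K, A) = -2 + 2 = 0)
P(u, L) = 3 - L/(5 + u) (P(u, L) = 3 - (L + 0)/(u + 5) = 3 - L/(5 + u))
h(p, f) = -7 + f + p² + f*p (h(p, f) = -7 + ((p*p + p*f) + f) = -7 + ((p² + f*p) + f) = -7 + (f + p² + f*p) = -7 + f + p² + f*p)
1283*h(w(-3), P(0, 5)) = 1283*(-7 + (15 - 1*5 + 3*0)/(5 + 0) + (-2 - 3)² + ((15 - 1*5 + 3*0)/(5 + 0))*(-2 - 3)) = 1283*(-7 + (15 - 5 + 0)/5 + (-5)² + ((15 - 5 + 0)/5)*(-5)) = 1283*(-7 + (⅕)*10 + 25 + ((⅕)*10)*(-5)) = 1283*(-7 + 2 + 25 + 2*(-5)) = 1283*(-7 + 2 + 25 - 10) = 1283*10 = 12830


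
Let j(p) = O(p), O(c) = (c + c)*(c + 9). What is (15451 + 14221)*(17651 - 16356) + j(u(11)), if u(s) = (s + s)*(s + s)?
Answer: 38902464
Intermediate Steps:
O(c) = 2*c*(9 + c) (O(c) = (2*c)*(9 + c) = 2*c*(9 + c))
u(s) = 4*s² (u(s) = (2*s)*(2*s) = 4*s²)
j(p) = 2*p*(9 + p)
(15451 + 14221)*(17651 - 16356) + j(u(11)) = (15451 + 14221)*(17651 - 16356) + 2*(4*11²)*(9 + 4*11²) = 29672*1295 + 2*(4*121)*(9 + 4*121) = 38425240 + 2*484*(9 + 484) = 38425240 + 2*484*493 = 38425240 + 477224 = 38902464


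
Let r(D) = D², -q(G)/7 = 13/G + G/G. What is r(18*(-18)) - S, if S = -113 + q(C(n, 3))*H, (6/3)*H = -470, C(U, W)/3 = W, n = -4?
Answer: 909611/9 ≈ 1.0107e+5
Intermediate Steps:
C(U, W) = 3*W
q(G) = -7 - 91/G (q(G) = -7*(13/G + G/G) = -7*(13/G + 1) = -7*(1 + 13/G) = -7 - 91/G)
H = -235 (H = (½)*(-470) = -235)
S = 35173/9 (S = -113 + (-7 - 91/(3*3))*(-235) = -113 + (-7 - 91/9)*(-235) = -113 - 154/9*(-235) = -113 + 36190/9 = 35173/9 ≈ 3908.1)
r(18*(-18)) - S = (18*(-18))² - 1*35173/9 = (-324)² - 35173/9 = 104976 - 35173/9 = 909611/9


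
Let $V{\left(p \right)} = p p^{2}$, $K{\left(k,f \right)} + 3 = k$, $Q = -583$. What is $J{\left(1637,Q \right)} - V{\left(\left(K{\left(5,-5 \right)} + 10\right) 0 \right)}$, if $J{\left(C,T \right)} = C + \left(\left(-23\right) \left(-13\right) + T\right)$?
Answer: $1353$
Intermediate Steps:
$K{\left(k,f \right)} = -3 + k$
$J{\left(C,T \right)} = 299 + C + T$ ($J{\left(C,T \right)} = C + \left(299 + T\right) = 299 + C + T$)
$V{\left(p \right)} = p^{3}$
$J{\left(1637,Q \right)} - V{\left(\left(K{\left(5,-5 \right)} + 10\right) 0 \right)} = \left(299 + 1637 - 583\right) - \left(\left(\left(-3 + 5\right) + 10\right) 0\right)^{3} = 1353 - \left(\left(2 + 10\right) 0\right)^{3} = 1353 - \left(12 \cdot 0\right)^{3} = 1353 - 0^{3} = 1353 - 0 = 1353 + 0 = 1353$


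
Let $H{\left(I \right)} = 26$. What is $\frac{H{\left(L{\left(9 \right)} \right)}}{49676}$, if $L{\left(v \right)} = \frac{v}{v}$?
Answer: $\frac{13}{24838} \approx 0.00052339$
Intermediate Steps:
$L{\left(v \right)} = 1$
$\frac{H{\left(L{\left(9 \right)} \right)}}{49676} = \frac{26}{49676} = 26 \cdot \frac{1}{49676} = \frac{13}{24838}$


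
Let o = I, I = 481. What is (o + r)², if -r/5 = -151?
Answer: 1527696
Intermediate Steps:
r = 755 (r = -5*(-151) = 755)
o = 481
(o + r)² = (481 + 755)² = 1236² = 1527696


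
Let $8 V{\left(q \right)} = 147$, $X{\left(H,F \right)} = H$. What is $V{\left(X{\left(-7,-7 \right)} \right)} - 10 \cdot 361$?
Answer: $- \frac{28733}{8} \approx -3591.6$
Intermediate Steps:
$V{\left(q \right)} = \frac{147}{8}$ ($V{\left(q \right)} = \frac{1}{8} \cdot 147 = \frac{147}{8}$)
$V{\left(X{\left(-7,-7 \right)} \right)} - 10 \cdot 361 = \frac{147}{8} - 10 \cdot 361 = \frac{147}{8} - 3610 = - \frac{28733}{8}$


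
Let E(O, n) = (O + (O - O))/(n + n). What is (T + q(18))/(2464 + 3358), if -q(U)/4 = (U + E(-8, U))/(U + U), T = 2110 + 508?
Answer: 105949/235791 ≈ 0.44933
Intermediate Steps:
E(O, n) = O/(2*n) (E(O, n) = (O + 0)/((2*n)) = O*(1/(2*n)) = O/(2*n))
T = 2618
q(U) = -2*(U - 4/U)/U (q(U) = -4*(U + (½)*(-8)/U)/(U + U) = -4*(U - 4/U)/(2*U) = -4*(U - 4/U)*1/(2*U) = -2*(U - 4/U)/U)
(T + q(18))/(2464 + 3358) = (2618 + (-2 + 8/18²))/(2464 + 3358) = (2618 + (-2 + 8*(1/324)))/5822 = (2618 + (-2 + 2/81))*(1/5822) = (2618 - 160/81)*(1/5822) = (211898/81)*(1/5822) = 105949/235791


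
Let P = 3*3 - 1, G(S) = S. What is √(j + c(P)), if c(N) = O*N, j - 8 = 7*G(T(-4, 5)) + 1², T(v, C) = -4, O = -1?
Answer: 3*I*√3 ≈ 5.1962*I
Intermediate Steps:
P = 8 (P = 9 - 1 = 8)
j = -19 (j = 8 + (7*(-4) + 1²) = 8 + (-28 + 1) = 8 - 27 = -19)
c(N) = -N
√(j + c(P)) = √(-19 - 1*8) = √(-19 - 8) = √(-27) = 3*I*√3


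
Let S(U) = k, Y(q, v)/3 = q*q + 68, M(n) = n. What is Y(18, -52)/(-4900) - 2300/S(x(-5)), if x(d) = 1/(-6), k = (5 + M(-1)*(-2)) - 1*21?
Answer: 28708/175 ≈ 164.05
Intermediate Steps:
k = -14 (k = (5 - 1*(-2)) - 1*21 = (5 + 2) - 21 = 7 - 21 = -14)
x(d) = -⅙
Y(q, v) = 204 + 3*q² (Y(q, v) = 3*(q*q + 68) = 3*(q² + 68) = 3*(68 + q²) = 204 + 3*q²)
S(U) = -14
Y(18, -52)/(-4900) - 2300/S(x(-5)) = (204 + 3*18²)/(-4900) - 2300/(-14) = (204 + 3*324)*(-1/4900) - 2300*(-1/14) = (204 + 972)*(-1/4900) + 1150/7 = 1176*(-1/4900) + 1150/7 = -6/25 + 1150/7 = 28708/175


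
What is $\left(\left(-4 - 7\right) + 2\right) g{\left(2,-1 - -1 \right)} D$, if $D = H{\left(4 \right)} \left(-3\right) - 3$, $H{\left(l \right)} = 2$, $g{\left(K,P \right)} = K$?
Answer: $162$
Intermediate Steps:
$D = -9$ ($D = 2 \left(-3\right) - 3 = -6 - 3 = -9$)
$\left(\left(-4 - 7\right) + 2\right) g{\left(2,-1 - -1 \right)} D = \left(\left(-4 - 7\right) + 2\right) 2 \left(-9\right) = \left(-11 + 2\right) 2 \left(-9\right) = \left(-9\right) 2 \left(-9\right) = \left(-18\right) \left(-9\right) = 162$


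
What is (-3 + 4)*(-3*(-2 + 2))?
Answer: 0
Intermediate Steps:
(-3 + 4)*(-3*(-2 + 2)) = 1*(-3*0) = 1*0 = 0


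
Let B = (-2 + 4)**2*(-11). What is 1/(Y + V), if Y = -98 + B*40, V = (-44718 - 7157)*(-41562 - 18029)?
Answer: 1/3091281267 ≈ 3.2349e-10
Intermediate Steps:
B = -44 (B = 2**2*(-11) = 4*(-11) = -44)
V = 3091283125 (V = -51875*(-59591) = 3091283125)
Y = -1858 (Y = -98 - 44*40 = -98 - 1760 = -1858)
1/(Y + V) = 1/(-1858 + 3091283125) = 1/3091281267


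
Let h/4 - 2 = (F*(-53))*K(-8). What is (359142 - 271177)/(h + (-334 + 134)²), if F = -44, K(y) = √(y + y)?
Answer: 439912965/374103176 - 51283595*I/46762897 ≈ 1.1759 - 1.0967*I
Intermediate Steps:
K(y) = √2*√y (K(y) = √(2*y) = √2*√y)
h = 8 + 37312*I (h = 8 + 4*((-44*(-53))*(√2*√(-8))) = 8 + 4*(2332*(√2*(2*I*√2))) = 8 + 4*(2332*(4*I)) = 8 + 4*(9328*I) = 8 + 37312*I ≈ 8.0 + 37312.0*I)
(359142 - 271177)/(h + (-334 + 134)²) = (359142 - 271177)/((8 + 37312*I) + (-334 + 134)²) = 87965/((8 + 37312*I) + (-200)²) = 87965/((8 + 37312*I) + 40000) = 87965/(40008 + 37312*I) = 87965*((40008 - 37312*I)/2992825408) = 87965*(40008 - 37312*I)/2992825408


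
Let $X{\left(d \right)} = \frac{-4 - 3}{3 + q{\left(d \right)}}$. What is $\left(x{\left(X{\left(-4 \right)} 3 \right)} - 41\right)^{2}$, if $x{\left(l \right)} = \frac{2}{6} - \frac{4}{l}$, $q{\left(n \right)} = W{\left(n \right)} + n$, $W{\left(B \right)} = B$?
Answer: $\frac{763876}{441} \approx 1732.1$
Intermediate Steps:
$q{\left(n \right)} = 2 n$ ($q{\left(n \right)} = n + n = 2 n$)
$X{\left(d \right)} = - \frac{7}{3 + 2 d}$ ($X{\left(d \right)} = \frac{-4 - 3}{3 + 2 d} = - \frac{7}{3 + 2 d}$)
$x{\left(l \right)} = \frac{1}{3} - \frac{4}{l}$ ($x{\left(l \right)} = 2 \cdot \frac{1}{6} - \frac{4}{l} = \frac{1}{3} - \frac{4}{l}$)
$\left(x{\left(X{\left(-4 \right)} 3 \right)} - 41\right)^{2} = \left(\frac{-12 + - \frac{7}{3 + 2 \left(-4\right)} 3}{3 - \frac{7}{3 + 2 \left(-4\right)} 3} - 41\right)^{2} = \left(\frac{-12 + - \frac{7}{3 - 8} \cdot 3}{3 - \frac{7}{3 - 8} \cdot 3} - 41\right)^{2} = \left(\frac{-12 + - \frac{7}{-5} \cdot 3}{3 - \frac{7}{-5} \cdot 3} - 41\right)^{2} = \left(\frac{-12 + \left(-7\right) \left(- \frac{1}{5}\right) 3}{3 \left(-7\right) \left(- \frac{1}{5}\right) 3} - 41\right)^{2} = \left(\frac{-12 + \frac{7}{5} \cdot 3}{3 \cdot \frac{7}{5} \cdot 3} - 41\right)^{2} = \left(\frac{-12 + \frac{21}{5}}{3 \cdot \frac{21}{5}} - 41\right)^{2} = \left(\frac{1}{3} \cdot \frac{5}{21} \left(- \frac{39}{5}\right) - 41\right)^{2} = \left(- \frac{13}{21} - 41\right)^{2} = \left(- \frac{874}{21}\right)^{2} = \frac{763876}{441}$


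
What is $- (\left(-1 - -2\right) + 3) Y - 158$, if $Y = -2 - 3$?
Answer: $-138$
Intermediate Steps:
$Y = -5$ ($Y = -2 - 3 = -5$)
$- (\left(-1 - -2\right) + 3) Y - 158 = - (\left(-1 - -2\right) + 3) \left(-5\right) - 158 = - (\left(-1 + 2\right) + 3) \left(-5\right) - 158 = - (1 + 3) \left(-5\right) - 158 = \left(-1\right) 4 \left(-5\right) - 158 = \left(-4\right) \left(-5\right) - 158 = 20 - 158 = -138$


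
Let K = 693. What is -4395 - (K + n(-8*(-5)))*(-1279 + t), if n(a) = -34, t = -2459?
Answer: 2458947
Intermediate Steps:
-4395 - (K + n(-8*(-5)))*(-1279 + t) = -4395 - (693 - 34)*(-1279 - 2459) = -4395 - 659*(-3738) = -4395 - 1*(-2463342) = -4395 + 2463342 = 2458947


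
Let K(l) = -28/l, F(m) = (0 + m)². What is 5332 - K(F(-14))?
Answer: 37325/7 ≈ 5332.1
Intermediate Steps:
F(m) = m²
5332 - K(F(-14)) = 5332 - (-28)/((-14)²) = 5332 - (-28)/196 = 5332 - 1*(-⅐) = 5332 + ⅐ = 37325/7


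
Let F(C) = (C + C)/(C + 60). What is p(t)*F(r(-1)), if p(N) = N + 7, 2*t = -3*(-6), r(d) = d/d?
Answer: 32/61 ≈ 0.52459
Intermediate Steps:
r(d) = 1
F(C) = 2*C/(60 + C) (F(C) = (2*C)/(60 + C) = 2*C/(60 + C))
t = 9 (t = (-3*(-6))/2 = (½)*18 = 9)
p(N) = 7 + N
p(t)*F(r(-1)) = (7 + 9)*(2*1/(60 + 1)) = 16*(2*1/61) = 16*(2*1*(1/61)) = 16*(2/61) = 32/61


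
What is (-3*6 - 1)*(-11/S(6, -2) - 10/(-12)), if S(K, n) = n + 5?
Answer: 323/6 ≈ 53.833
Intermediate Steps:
S(K, n) = 5 + n
(-3*6 - 1)*(-11/S(6, -2) - 10/(-12)) = (-3*6 - 1)*(-11/(5 - 2) - 10/(-12)) = (-18 - 1)*(-11/3 - 10*(-1/12)) = -19*(-11*1/3 + 5/6) = -19*(-11/3 + 5/6) = -19*(-17/6) = 323/6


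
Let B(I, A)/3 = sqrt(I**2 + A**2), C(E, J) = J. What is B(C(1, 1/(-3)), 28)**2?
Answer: 7057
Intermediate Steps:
B(I, A) = 3*sqrt(A**2 + I**2) (B(I, A) = 3*sqrt(I**2 + A**2) = 3*sqrt(A**2 + I**2))
B(C(1, 1/(-3)), 28)**2 = (3*sqrt(28**2 + (1/(-3))**2))**2 = (3*sqrt(784 + (-1/3)**2))**2 = (3*sqrt(784 + 1/9))**2 = (3*sqrt(7057/9))**2 = (3*(sqrt(7057)/3))**2 = (sqrt(7057))**2 = 7057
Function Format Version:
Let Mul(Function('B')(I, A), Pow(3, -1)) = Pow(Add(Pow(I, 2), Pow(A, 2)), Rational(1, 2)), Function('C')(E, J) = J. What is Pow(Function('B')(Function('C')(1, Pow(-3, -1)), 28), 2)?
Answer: 7057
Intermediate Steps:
Function('B')(I, A) = Mul(3, Pow(Add(Pow(A, 2), Pow(I, 2)), Rational(1, 2))) (Function('B')(I, A) = Mul(3, Pow(Add(Pow(I, 2), Pow(A, 2)), Rational(1, 2))) = Mul(3, Pow(Add(Pow(A, 2), Pow(I, 2)), Rational(1, 2))))
Pow(Function('B')(Function('C')(1, Pow(-3, -1)), 28), 2) = Pow(Mul(3, Pow(Add(Pow(28, 2), Pow(Pow(-3, -1), 2)), Rational(1, 2))), 2) = Pow(Mul(3, Pow(Add(784, Pow(Rational(-1, 3), 2)), Rational(1, 2))), 2) = Pow(Mul(3, Pow(Add(784, Rational(1, 9)), Rational(1, 2))), 2) = Pow(Mul(3, Pow(Rational(7057, 9), Rational(1, 2))), 2) = Pow(Mul(3, Mul(Rational(1, 3), Pow(7057, Rational(1, 2)))), 2) = Pow(Pow(7057, Rational(1, 2)), 2) = 7057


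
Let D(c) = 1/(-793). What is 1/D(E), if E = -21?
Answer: -793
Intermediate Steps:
D(c) = -1/793
1/D(E) = 1/(-1/793) = -793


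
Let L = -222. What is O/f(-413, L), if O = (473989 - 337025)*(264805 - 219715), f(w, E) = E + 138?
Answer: -514642230/7 ≈ -7.3520e+7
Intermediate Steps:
f(w, E) = 138 + E
O = 6175706760 (O = 136964*45090 = 6175706760)
O/f(-413, L) = 6175706760/(138 - 222) = 6175706760/(-84) = 6175706760*(-1/84) = -514642230/7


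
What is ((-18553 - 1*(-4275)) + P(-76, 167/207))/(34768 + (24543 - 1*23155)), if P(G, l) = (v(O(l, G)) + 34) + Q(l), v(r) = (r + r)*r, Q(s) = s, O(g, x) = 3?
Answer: -2944615/7484292 ≈ -0.39344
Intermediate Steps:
v(r) = 2*r**2 (v(r) = (2*r)*r = 2*r**2)
P(G, l) = 52 + l (P(G, l) = (2*3**2 + 34) + l = (2*9 + 34) + l = (18 + 34) + l = 52 + l)
((-18553 - 1*(-4275)) + P(-76, 167/207))/(34768 + (24543 - 1*23155)) = ((-18553 - 1*(-4275)) + (52 + 167/207))/(34768 + (24543 - 1*23155)) = ((-18553 + 4275) + (52 + 167*(1/207)))/(34768 + (24543 - 23155)) = (-14278 + (52 + 167/207))/(34768 + 1388) = (-14278 + 10931/207)/36156 = -2944615/207*1/36156 = -2944615/7484292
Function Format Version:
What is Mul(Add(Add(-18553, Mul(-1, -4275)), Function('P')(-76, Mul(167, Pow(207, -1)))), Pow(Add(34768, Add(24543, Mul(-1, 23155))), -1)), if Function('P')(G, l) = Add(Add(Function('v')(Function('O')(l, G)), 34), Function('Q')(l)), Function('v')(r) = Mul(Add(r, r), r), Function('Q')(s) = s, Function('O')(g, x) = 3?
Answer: Rational(-2944615, 7484292) ≈ -0.39344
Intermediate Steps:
Function('v')(r) = Mul(2, Pow(r, 2)) (Function('v')(r) = Mul(Mul(2, r), r) = Mul(2, Pow(r, 2)))
Function('P')(G, l) = Add(52, l) (Function('P')(G, l) = Add(Add(Mul(2, Pow(3, 2)), 34), l) = Add(Add(Mul(2, 9), 34), l) = Add(Add(18, 34), l) = Add(52, l))
Mul(Add(Add(-18553, Mul(-1, -4275)), Function('P')(-76, Mul(167, Pow(207, -1)))), Pow(Add(34768, Add(24543, Mul(-1, 23155))), -1)) = Mul(Add(Add(-18553, Mul(-1, -4275)), Add(52, Mul(167, Pow(207, -1)))), Pow(Add(34768, Add(24543, Mul(-1, 23155))), -1)) = Mul(Add(Add(-18553, 4275), Add(52, Mul(167, Rational(1, 207)))), Pow(Add(34768, Add(24543, -23155)), -1)) = Mul(Add(-14278, Add(52, Rational(167, 207))), Pow(Add(34768, 1388), -1)) = Mul(Add(-14278, Rational(10931, 207)), Pow(36156, -1)) = Mul(Rational(-2944615, 207), Rational(1, 36156)) = Rational(-2944615, 7484292)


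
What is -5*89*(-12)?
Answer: 5340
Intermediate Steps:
-5*89*(-12) = -445*(-12) = 5340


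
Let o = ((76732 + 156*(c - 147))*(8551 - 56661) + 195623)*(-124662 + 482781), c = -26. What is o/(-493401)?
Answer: 285658182427941/164467 ≈ 1.7369e+9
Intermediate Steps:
o = -856974547283823 (o = ((76732 + 156*(-26 - 147))*(8551 - 56661) + 195623)*(-124662 + 482781) = ((76732 + 156*(-173))*(-48110) + 195623)*358119 = ((76732 - 26988)*(-48110) + 195623)*358119 = (49744*(-48110) + 195623)*358119 = (-2393183840 + 195623)*358119 = -2392988217*358119 = -856974547283823)
o/(-493401) = -856974547283823/(-493401) = -856974547283823*(-1/493401) = 285658182427941/164467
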